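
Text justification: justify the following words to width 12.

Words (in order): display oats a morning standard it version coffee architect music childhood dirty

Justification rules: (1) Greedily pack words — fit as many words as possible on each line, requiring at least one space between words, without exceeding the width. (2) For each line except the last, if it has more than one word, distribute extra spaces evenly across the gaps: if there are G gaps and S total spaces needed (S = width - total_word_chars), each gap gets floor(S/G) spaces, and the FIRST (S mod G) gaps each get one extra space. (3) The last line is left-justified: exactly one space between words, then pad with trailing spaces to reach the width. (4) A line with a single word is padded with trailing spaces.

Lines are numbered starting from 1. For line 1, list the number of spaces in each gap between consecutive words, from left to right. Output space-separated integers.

Answer: 1

Derivation:
Line 1: ['display', 'oats'] (min_width=12, slack=0)
Line 2: ['a', 'morning'] (min_width=9, slack=3)
Line 3: ['standard', 'it'] (min_width=11, slack=1)
Line 4: ['version'] (min_width=7, slack=5)
Line 5: ['coffee'] (min_width=6, slack=6)
Line 6: ['architect'] (min_width=9, slack=3)
Line 7: ['music'] (min_width=5, slack=7)
Line 8: ['childhood'] (min_width=9, slack=3)
Line 9: ['dirty'] (min_width=5, slack=7)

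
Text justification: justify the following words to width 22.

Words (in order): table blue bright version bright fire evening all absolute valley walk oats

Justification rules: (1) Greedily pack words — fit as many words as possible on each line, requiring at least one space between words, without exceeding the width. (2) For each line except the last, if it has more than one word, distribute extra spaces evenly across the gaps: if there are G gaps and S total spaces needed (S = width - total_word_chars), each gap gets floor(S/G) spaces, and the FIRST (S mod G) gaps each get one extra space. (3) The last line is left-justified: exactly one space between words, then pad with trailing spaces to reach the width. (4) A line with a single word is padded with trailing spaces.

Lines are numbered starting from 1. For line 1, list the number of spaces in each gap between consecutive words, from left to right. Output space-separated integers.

Line 1: ['table', 'blue', 'bright'] (min_width=17, slack=5)
Line 2: ['version', 'bright', 'fire'] (min_width=19, slack=3)
Line 3: ['evening', 'all', 'absolute'] (min_width=20, slack=2)
Line 4: ['valley', 'walk', 'oats'] (min_width=16, slack=6)

Answer: 4 3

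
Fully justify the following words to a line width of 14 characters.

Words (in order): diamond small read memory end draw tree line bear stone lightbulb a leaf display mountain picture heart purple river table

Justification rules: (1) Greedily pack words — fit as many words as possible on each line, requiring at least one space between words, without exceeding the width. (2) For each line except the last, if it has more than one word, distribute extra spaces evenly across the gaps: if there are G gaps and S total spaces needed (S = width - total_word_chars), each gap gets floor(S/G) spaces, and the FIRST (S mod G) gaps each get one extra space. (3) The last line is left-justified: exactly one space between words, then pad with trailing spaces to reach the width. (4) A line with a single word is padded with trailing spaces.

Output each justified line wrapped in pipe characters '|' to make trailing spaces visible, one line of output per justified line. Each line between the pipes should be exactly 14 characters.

Answer: |diamond  small|
|read    memory|
|end  draw tree|
|line      bear|
|stone         |
|lightbulb    a|
|leaf   display|
|mountain      |
|picture  heart|
|purple   river|
|table         |

Derivation:
Line 1: ['diamond', 'small'] (min_width=13, slack=1)
Line 2: ['read', 'memory'] (min_width=11, slack=3)
Line 3: ['end', 'draw', 'tree'] (min_width=13, slack=1)
Line 4: ['line', 'bear'] (min_width=9, slack=5)
Line 5: ['stone'] (min_width=5, slack=9)
Line 6: ['lightbulb', 'a'] (min_width=11, slack=3)
Line 7: ['leaf', 'display'] (min_width=12, slack=2)
Line 8: ['mountain'] (min_width=8, slack=6)
Line 9: ['picture', 'heart'] (min_width=13, slack=1)
Line 10: ['purple', 'river'] (min_width=12, slack=2)
Line 11: ['table'] (min_width=5, slack=9)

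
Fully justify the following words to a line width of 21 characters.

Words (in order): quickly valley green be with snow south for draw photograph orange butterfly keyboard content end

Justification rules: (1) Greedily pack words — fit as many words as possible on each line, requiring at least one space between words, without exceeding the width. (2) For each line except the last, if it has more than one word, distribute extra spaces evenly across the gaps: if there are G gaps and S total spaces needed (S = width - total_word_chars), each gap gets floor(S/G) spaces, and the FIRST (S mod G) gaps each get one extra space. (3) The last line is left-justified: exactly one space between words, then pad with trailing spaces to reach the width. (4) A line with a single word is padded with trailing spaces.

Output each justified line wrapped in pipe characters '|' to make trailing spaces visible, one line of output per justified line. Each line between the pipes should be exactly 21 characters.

Line 1: ['quickly', 'valley', 'green'] (min_width=20, slack=1)
Line 2: ['be', 'with', 'snow', 'south'] (min_width=18, slack=3)
Line 3: ['for', 'draw', 'photograph'] (min_width=19, slack=2)
Line 4: ['orange', 'butterfly'] (min_width=16, slack=5)
Line 5: ['keyboard', 'content', 'end'] (min_width=20, slack=1)

Answer: |quickly  valley green|
|be  with  snow  south|
|for  draw  photograph|
|orange      butterfly|
|keyboard content end |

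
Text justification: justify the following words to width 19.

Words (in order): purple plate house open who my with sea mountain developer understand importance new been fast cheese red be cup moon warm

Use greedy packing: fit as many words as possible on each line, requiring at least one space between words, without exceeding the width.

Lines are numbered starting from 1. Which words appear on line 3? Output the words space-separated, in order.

Answer: sea mountain

Derivation:
Line 1: ['purple', 'plate', 'house'] (min_width=18, slack=1)
Line 2: ['open', 'who', 'my', 'with'] (min_width=16, slack=3)
Line 3: ['sea', 'mountain'] (min_width=12, slack=7)
Line 4: ['developer'] (min_width=9, slack=10)
Line 5: ['understand'] (min_width=10, slack=9)
Line 6: ['importance', 'new', 'been'] (min_width=19, slack=0)
Line 7: ['fast', 'cheese', 'red', 'be'] (min_width=18, slack=1)
Line 8: ['cup', 'moon', 'warm'] (min_width=13, slack=6)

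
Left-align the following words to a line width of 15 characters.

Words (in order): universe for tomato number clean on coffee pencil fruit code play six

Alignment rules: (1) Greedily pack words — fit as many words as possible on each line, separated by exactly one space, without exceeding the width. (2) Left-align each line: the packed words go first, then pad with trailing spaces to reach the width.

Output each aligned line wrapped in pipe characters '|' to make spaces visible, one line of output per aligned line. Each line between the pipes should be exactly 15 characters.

Line 1: ['universe', 'for'] (min_width=12, slack=3)
Line 2: ['tomato', 'number'] (min_width=13, slack=2)
Line 3: ['clean', 'on', 'coffee'] (min_width=15, slack=0)
Line 4: ['pencil', 'fruit'] (min_width=12, slack=3)
Line 5: ['code', 'play', 'six'] (min_width=13, slack=2)

Answer: |universe for   |
|tomato number  |
|clean on coffee|
|pencil fruit   |
|code play six  |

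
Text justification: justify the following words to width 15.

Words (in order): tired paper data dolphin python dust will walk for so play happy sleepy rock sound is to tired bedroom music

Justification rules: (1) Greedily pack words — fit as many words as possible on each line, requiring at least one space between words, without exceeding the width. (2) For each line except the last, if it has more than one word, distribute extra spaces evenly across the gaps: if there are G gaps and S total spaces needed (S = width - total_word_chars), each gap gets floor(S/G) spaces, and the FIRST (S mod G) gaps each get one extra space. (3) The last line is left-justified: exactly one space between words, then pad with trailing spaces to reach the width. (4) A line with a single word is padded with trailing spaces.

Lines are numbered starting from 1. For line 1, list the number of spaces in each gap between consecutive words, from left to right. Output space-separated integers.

Line 1: ['tired', 'paper'] (min_width=11, slack=4)
Line 2: ['data', 'dolphin'] (min_width=12, slack=3)
Line 3: ['python', 'dust'] (min_width=11, slack=4)
Line 4: ['will', 'walk', 'for'] (min_width=13, slack=2)
Line 5: ['so', 'play', 'happy'] (min_width=13, slack=2)
Line 6: ['sleepy', 'rock'] (min_width=11, slack=4)
Line 7: ['sound', 'is', 'to'] (min_width=11, slack=4)
Line 8: ['tired', 'bedroom'] (min_width=13, slack=2)
Line 9: ['music'] (min_width=5, slack=10)

Answer: 5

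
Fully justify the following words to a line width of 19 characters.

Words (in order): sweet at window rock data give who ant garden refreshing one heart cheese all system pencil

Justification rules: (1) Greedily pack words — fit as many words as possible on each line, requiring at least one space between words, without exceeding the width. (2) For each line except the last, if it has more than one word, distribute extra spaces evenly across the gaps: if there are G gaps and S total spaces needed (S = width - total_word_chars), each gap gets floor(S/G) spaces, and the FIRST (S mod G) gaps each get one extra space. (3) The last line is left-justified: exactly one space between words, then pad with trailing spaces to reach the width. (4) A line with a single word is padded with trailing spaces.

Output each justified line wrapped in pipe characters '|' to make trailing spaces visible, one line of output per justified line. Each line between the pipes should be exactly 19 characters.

Line 1: ['sweet', 'at', 'window'] (min_width=15, slack=4)
Line 2: ['rock', 'data', 'give', 'who'] (min_width=18, slack=1)
Line 3: ['ant', 'garden'] (min_width=10, slack=9)
Line 4: ['refreshing', 'one'] (min_width=14, slack=5)
Line 5: ['heart', 'cheese', 'all'] (min_width=16, slack=3)
Line 6: ['system', 'pencil'] (min_width=13, slack=6)

Answer: |sweet   at   window|
|rock  data give who|
|ant          garden|
|refreshing      one|
|heart   cheese  all|
|system pencil      |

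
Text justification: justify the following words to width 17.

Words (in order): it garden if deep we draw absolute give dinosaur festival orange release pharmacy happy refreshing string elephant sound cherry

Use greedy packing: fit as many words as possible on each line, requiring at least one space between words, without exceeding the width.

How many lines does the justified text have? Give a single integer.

Answer: 8

Derivation:
Line 1: ['it', 'garden', 'if', 'deep'] (min_width=17, slack=0)
Line 2: ['we', 'draw', 'absolute'] (min_width=16, slack=1)
Line 3: ['give', 'dinosaur'] (min_width=13, slack=4)
Line 4: ['festival', 'orange'] (min_width=15, slack=2)
Line 5: ['release', 'pharmacy'] (min_width=16, slack=1)
Line 6: ['happy', 'refreshing'] (min_width=16, slack=1)
Line 7: ['string', 'elephant'] (min_width=15, slack=2)
Line 8: ['sound', 'cherry'] (min_width=12, slack=5)
Total lines: 8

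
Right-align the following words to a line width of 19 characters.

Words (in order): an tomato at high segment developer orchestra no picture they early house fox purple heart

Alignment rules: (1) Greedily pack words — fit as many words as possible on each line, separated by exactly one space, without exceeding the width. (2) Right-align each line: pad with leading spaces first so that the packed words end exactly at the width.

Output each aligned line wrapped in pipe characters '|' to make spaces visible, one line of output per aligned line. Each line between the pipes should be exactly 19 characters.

Line 1: ['an', 'tomato', 'at', 'high'] (min_width=17, slack=2)
Line 2: ['segment', 'developer'] (min_width=17, slack=2)
Line 3: ['orchestra', 'no'] (min_width=12, slack=7)
Line 4: ['picture', 'they', 'early'] (min_width=18, slack=1)
Line 5: ['house', 'fox', 'purple'] (min_width=16, slack=3)
Line 6: ['heart'] (min_width=5, slack=14)

Answer: |  an tomato at high|
|  segment developer|
|       orchestra no|
| picture they early|
|   house fox purple|
|              heart|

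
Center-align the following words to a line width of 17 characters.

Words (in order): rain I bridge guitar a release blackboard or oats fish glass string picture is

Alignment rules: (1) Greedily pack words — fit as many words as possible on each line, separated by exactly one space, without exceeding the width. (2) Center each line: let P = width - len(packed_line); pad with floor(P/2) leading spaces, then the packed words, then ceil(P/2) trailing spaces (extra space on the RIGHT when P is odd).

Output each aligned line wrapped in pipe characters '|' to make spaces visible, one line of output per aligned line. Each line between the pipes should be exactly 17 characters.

Answer: |  rain I bridge  |
|guitar a release |
|  blackboard or  |
| oats fish glass |
|string picture is|

Derivation:
Line 1: ['rain', 'I', 'bridge'] (min_width=13, slack=4)
Line 2: ['guitar', 'a', 'release'] (min_width=16, slack=1)
Line 3: ['blackboard', 'or'] (min_width=13, slack=4)
Line 4: ['oats', 'fish', 'glass'] (min_width=15, slack=2)
Line 5: ['string', 'picture', 'is'] (min_width=17, slack=0)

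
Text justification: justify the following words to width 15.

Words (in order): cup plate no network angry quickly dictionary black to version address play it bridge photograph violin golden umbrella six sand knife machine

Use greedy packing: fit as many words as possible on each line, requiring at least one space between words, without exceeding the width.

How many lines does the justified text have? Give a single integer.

Answer: 12

Derivation:
Line 1: ['cup', 'plate', 'no'] (min_width=12, slack=3)
Line 2: ['network', 'angry'] (min_width=13, slack=2)
Line 3: ['quickly'] (min_width=7, slack=8)
Line 4: ['dictionary'] (min_width=10, slack=5)
Line 5: ['black', 'to'] (min_width=8, slack=7)
Line 6: ['version', 'address'] (min_width=15, slack=0)
Line 7: ['play', 'it', 'bridge'] (min_width=14, slack=1)
Line 8: ['photograph'] (min_width=10, slack=5)
Line 9: ['violin', 'golden'] (min_width=13, slack=2)
Line 10: ['umbrella', 'six'] (min_width=12, slack=3)
Line 11: ['sand', 'knife'] (min_width=10, slack=5)
Line 12: ['machine'] (min_width=7, slack=8)
Total lines: 12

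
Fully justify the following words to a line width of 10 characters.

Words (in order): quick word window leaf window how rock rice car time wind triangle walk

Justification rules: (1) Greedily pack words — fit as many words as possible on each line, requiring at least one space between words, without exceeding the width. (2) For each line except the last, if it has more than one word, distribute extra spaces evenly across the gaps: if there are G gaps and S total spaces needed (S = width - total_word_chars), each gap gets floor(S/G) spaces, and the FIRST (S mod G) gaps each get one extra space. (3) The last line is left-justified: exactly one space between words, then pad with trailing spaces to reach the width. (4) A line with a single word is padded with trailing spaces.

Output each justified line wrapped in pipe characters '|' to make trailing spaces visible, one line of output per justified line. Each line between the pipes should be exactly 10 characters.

Line 1: ['quick', 'word'] (min_width=10, slack=0)
Line 2: ['window'] (min_width=6, slack=4)
Line 3: ['leaf'] (min_width=4, slack=6)
Line 4: ['window', 'how'] (min_width=10, slack=0)
Line 5: ['rock', 'rice'] (min_width=9, slack=1)
Line 6: ['car', 'time'] (min_width=8, slack=2)
Line 7: ['wind'] (min_width=4, slack=6)
Line 8: ['triangle'] (min_width=8, slack=2)
Line 9: ['walk'] (min_width=4, slack=6)

Answer: |quick word|
|window    |
|leaf      |
|window how|
|rock  rice|
|car   time|
|wind      |
|triangle  |
|walk      |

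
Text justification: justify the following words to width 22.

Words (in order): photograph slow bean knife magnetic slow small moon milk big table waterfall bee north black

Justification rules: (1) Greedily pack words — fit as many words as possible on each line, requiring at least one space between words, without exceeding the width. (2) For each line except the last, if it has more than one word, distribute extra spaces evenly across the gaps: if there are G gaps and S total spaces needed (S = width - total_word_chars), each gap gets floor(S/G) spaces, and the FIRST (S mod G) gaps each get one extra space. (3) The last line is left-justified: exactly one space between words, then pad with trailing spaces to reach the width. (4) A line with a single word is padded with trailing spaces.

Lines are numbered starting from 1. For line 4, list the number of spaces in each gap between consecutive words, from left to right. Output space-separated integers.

Line 1: ['photograph', 'slow', 'bean'] (min_width=20, slack=2)
Line 2: ['knife', 'magnetic', 'slow'] (min_width=19, slack=3)
Line 3: ['small', 'moon', 'milk', 'big'] (min_width=19, slack=3)
Line 4: ['table', 'waterfall', 'bee'] (min_width=19, slack=3)
Line 5: ['north', 'black'] (min_width=11, slack=11)

Answer: 3 2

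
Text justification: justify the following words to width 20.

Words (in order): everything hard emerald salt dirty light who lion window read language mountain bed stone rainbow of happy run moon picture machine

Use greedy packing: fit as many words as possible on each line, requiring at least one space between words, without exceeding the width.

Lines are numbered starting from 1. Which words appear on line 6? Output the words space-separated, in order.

Line 1: ['everything', 'hard'] (min_width=15, slack=5)
Line 2: ['emerald', 'salt', 'dirty'] (min_width=18, slack=2)
Line 3: ['light', 'who', 'lion'] (min_width=14, slack=6)
Line 4: ['window', 'read', 'language'] (min_width=20, slack=0)
Line 5: ['mountain', 'bed', 'stone'] (min_width=18, slack=2)
Line 6: ['rainbow', 'of', 'happy', 'run'] (min_width=20, slack=0)
Line 7: ['moon', 'picture', 'machine'] (min_width=20, slack=0)

Answer: rainbow of happy run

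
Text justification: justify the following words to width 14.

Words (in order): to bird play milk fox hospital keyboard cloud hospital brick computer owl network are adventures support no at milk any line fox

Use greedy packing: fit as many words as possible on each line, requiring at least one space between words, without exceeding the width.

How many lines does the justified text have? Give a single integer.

Line 1: ['to', 'bird', 'play'] (min_width=12, slack=2)
Line 2: ['milk', 'fox'] (min_width=8, slack=6)
Line 3: ['hospital'] (min_width=8, slack=6)
Line 4: ['keyboard', 'cloud'] (min_width=14, slack=0)
Line 5: ['hospital', 'brick'] (min_width=14, slack=0)
Line 6: ['computer', 'owl'] (min_width=12, slack=2)
Line 7: ['network', 'are'] (min_width=11, slack=3)
Line 8: ['adventures'] (min_width=10, slack=4)
Line 9: ['support', 'no', 'at'] (min_width=13, slack=1)
Line 10: ['milk', 'any', 'line'] (min_width=13, slack=1)
Line 11: ['fox'] (min_width=3, slack=11)
Total lines: 11

Answer: 11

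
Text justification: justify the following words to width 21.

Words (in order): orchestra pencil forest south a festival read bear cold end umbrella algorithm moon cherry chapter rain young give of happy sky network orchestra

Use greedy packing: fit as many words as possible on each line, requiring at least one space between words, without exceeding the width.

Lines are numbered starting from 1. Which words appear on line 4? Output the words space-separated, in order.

Line 1: ['orchestra', 'pencil'] (min_width=16, slack=5)
Line 2: ['forest', 'south', 'a'] (min_width=14, slack=7)
Line 3: ['festival', 'read', 'bear'] (min_width=18, slack=3)
Line 4: ['cold', 'end', 'umbrella'] (min_width=17, slack=4)
Line 5: ['algorithm', 'moon', 'cherry'] (min_width=21, slack=0)
Line 6: ['chapter', 'rain', 'young'] (min_width=18, slack=3)
Line 7: ['give', 'of', 'happy', 'sky'] (min_width=17, slack=4)
Line 8: ['network', 'orchestra'] (min_width=17, slack=4)

Answer: cold end umbrella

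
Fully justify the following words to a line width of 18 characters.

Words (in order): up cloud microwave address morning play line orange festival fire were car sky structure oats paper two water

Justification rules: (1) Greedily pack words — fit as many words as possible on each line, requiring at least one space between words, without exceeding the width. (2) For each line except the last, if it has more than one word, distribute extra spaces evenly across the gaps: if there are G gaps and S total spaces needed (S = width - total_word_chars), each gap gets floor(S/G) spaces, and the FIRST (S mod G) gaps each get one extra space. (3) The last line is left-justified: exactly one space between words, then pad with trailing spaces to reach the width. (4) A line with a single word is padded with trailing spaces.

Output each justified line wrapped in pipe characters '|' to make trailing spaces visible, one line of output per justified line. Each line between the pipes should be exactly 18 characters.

Line 1: ['up', 'cloud', 'microwave'] (min_width=18, slack=0)
Line 2: ['address', 'morning'] (min_width=15, slack=3)
Line 3: ['play', 'line', 'orange'] (min_width=16, slack=2)
Line 4: ['festival', 'fire', 'were'] (min_width=18, slack=0)
Line 5: ['car', 'sky', 'structure'] (min_width=17, slack=1)
Line 6: ['oats', 'paper', 'two'] (min_width=14, slack=4)
Line 7: ['water'] (min_width=5, slack=13)

Answer: |up cloud microwave|
|address    morning|
|play  line  orange|
|festival fire were|
|car  sky structure|
|oats   paper   two|
|water             |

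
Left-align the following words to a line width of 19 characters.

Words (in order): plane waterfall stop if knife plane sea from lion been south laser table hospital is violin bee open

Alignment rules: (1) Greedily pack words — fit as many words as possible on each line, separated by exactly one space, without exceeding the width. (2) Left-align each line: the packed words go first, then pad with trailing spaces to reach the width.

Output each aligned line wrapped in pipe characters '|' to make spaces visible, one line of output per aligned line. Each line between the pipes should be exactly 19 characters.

Answer: |plane waterfall    |
|stop if knife plane|
|sea from lion been |
|south laser table  |
|hospital is violin |
|bee open           |

Derivation:
Line 1: ['plane', 'waterfall'] (min_width=15, slack=4)
Line 2: ['stop', 'if', 'knife', 'plane'] (min_width=19, slack=0)
Line 3: ['sea', 'from', 'lion', 'been'] (min_width=18, slack=1)
Line 4: ['south', 'laser', 'table'] (min_width=17, slack=2)
Line 5: ['hospital', 'is', 'violin'] (min_width=18, slack=1)
Line 6: ['bee', 'open'] (min_width=8, slack=11)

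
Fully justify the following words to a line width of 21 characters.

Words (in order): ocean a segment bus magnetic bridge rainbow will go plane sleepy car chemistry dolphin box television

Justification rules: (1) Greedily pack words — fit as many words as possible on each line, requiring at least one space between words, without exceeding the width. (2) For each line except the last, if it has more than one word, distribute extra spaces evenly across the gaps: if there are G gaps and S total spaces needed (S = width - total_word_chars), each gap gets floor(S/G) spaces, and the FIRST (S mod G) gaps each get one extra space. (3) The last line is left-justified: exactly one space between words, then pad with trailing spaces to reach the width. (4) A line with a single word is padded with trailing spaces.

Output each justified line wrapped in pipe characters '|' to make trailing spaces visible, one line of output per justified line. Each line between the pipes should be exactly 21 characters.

Answer: |ocean  a  segment bus|
|magnetic       bridge|
|rainbow will go plane|
|sleepy  car chemistry|
|dolphin           box|
|television           |

Derivation:
Line 1: ['ocean', 'a', 'segment', 'bus'] (min_width=19, slack=2)
Line 2: ['magnetic', 'bridge'] (min_width=15, slack=6)
Line 3: ['rainbow', 'will', 'go', 'plane'] (min_width=21, slack=0)
Line 4: ['sleepy', 'car', 'chemistry'] (min_width=20, slack=1)
Line 5: ['dolphin', 'box'] (min_width=11, slack=10)
Line 6: ['television'] (min_width=10, slack=11)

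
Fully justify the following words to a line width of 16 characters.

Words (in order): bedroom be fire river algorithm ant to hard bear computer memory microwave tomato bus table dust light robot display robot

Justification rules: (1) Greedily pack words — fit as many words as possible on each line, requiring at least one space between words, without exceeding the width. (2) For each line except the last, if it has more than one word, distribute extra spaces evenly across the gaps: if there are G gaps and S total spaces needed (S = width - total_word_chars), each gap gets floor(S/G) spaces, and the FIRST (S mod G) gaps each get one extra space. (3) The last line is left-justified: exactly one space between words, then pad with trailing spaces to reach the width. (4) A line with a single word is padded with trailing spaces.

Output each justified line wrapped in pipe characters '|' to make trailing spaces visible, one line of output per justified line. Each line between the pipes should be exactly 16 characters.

Answer: |bedroom  be fire|
|river  algorithm|
|ant to hard bear|
|computer  memory|
|microwave tomato|
|bus  table  dust|
|light      robot|
|display robot   |

Derivation:
Line 1: ['bedroom', 'be', 'fire'] (min_width=15, slack=1)
Line 2: ['river', 'algorithm'] (min_width=15, slack=1)
Line 3: ['ant', 'to', 'hard', 'bear'] (min_width=16, slack=0)
Line 4: ['computer', 'memory'] (min_width=15, slack=1)
Line 5: ['microwave', 'tomato'] (min_width=16, slack=0)
Line 6: ['bus', 'table', 'dust'] (min_width=14, slack=2)
Line 7: ['light', 'robot'] (min_width=11, slack=5)
Line 8: ['display', 'robot'] (min_width=13, slack=3)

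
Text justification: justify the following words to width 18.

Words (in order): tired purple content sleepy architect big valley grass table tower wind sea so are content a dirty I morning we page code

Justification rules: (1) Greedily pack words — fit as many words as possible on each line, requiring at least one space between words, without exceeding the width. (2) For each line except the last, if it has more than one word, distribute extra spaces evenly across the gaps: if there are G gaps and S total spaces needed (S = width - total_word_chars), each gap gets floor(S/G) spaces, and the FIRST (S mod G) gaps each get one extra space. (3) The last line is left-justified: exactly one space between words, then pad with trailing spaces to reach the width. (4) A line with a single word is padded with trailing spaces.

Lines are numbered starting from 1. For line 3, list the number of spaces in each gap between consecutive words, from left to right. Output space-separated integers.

Line 1: ['tired', 'purple'] (min_width=12, slack=6)
Line 2: ['content', 'sleepy'] (min_width=14, slack=4)
Line 3: ['architect', 'big'] (min_width=13, slack=5)
Line 4: ['valley', 'grass', 'table'] (min_width=18, slack=0)
Line 5: ['tower', 'wind', 'sea', 'so'] (min_width=17, slack=1)
Line 6: ['are', 'content', 'a'] (min_width=13, slack=5)
Line 7: ['dirty', 'I', 'morning', 'we'] (min_width=18, slack=0)
Line 8: ['page', 'code'] (min_width=9, slack=9)

Answer: 6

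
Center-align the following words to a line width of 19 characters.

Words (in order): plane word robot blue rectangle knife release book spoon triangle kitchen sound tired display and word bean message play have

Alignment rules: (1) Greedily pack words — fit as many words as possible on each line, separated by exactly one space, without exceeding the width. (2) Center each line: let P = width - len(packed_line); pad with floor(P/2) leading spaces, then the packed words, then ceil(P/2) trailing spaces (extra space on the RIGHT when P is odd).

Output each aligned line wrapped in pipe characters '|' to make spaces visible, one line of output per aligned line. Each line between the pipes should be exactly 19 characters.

Line 1: ['plane', 'word', 'robot'] (min_width=16, slack=3)
Line 2: ['blue', 'rectangle'] (min_width=14, slack=5)
Line 3: ['knife', 'release', 'book'] (min_width=18, slack=1)
Line 4: ['spoon', 'triangle'] (min_width=14, slack=5)
Line 5: ['kitchen', 'sound', 'tired'] (min_width=19, slack=0)
Line 6: ['display', 'and', 'word'] (min_width=16, slack=3)
Line 7: ['bean', 'message', 'play'] (min_width=17, slack=2)
Line 8: ['have'] (min_width=4, slack=15)

Answer: | plane word robot  |
|  blue rectangle   |
|knife release book |
|  spoon triangle   |
|kitchen sound tired|
| display and word  |
| bean message play |
|       have        |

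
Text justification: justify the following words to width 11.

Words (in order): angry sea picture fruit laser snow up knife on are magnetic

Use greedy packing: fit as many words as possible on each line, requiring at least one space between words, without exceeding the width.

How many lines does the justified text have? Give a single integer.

Answer: 7

Derivation:
Line 1: ['angry', 'sea'] (min_width=9, slack=2)
Line 2: ['picture'] (min_width=7, slack=4)
Line 3: ['fruit', 'laser'] (min_width=11, slack=0)
Line 4: ['snow', 'up'] (min_width=7, slack=4)
Line 5: ['knife', 'on'] (min_width=8, slack=3)
Line 6: ['are'] (min_width=3, slack=8)
Line 7: ['magnetic'] (min_width=8, slack=3)
Total lines: 7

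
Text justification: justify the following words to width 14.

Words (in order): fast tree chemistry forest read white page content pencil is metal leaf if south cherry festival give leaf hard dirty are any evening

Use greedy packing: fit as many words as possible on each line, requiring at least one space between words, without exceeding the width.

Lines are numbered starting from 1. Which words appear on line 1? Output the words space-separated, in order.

Answer: fast tree

Derivation:
Line 1: ['fast', 'tree'] (min_width=9, slack=5)
Line 2: ['chemistry'] (min_width=9, slack=5)
Line 3: ['forest', 'read'] (min_width=11, slack=3)
Line 4: ['white', 'page'] (min_width=10, slack=4)
Line 5: ['content', 'pencil'] (min_width=14, slack=0)
Line 6: ['is', 'metal', 'leaf'] (min_width=13, slack=1)
Line 7: ['if', 'south'] (min_width=8, slack=6)
Line 8: ['cherry'] (min_width=6, slack=8)
Line 9: ['festival', 'give'] (min_width=13, slack=1)
Line 10: ['leaf', 'hard'] (min_width=9, slack=5)
Line 11: ['dirty', 'are', 'any'] (min_width=13, slack=1)
Line 12: ['evening'] (min_width=7, slack=7)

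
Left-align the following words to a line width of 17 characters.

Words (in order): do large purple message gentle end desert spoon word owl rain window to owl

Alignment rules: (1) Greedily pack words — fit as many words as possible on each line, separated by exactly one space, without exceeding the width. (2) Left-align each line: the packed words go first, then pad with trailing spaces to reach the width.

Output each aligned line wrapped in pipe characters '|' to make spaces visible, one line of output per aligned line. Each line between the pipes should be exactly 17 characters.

Line 1: ['do', 'large', 'purple'] (min_width=15, slack=2)
Line 2: ['message', 'gentle'] (min_width=14, slack=3)
Line 3: ['end', 'desert', 'spoon'] (min_width=16, slack=1)
Line 4: ['word', 'owl', 'rain'] (min_width=13, slack=4)
Line 5: ['window', 'to', 'owl'] (min_width=13, slack=4)

Answer: |do large purple  |
|message gentle   |
|end desert spoon |
|word owl rain    |
|window to owl    |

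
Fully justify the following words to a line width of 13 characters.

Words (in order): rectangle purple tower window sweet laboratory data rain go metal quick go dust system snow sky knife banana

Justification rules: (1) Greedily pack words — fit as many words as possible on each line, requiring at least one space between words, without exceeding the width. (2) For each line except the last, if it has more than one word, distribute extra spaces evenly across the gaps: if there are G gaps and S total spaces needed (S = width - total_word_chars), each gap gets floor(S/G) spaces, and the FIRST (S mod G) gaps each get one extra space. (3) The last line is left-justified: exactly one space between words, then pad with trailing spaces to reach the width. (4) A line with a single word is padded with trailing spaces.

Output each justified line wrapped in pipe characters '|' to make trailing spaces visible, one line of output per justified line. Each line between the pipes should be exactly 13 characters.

Line 1: ['rectangle'] (min_width=9, slack=4)
Line 2: ['purple', 'tower'] (min_width=12, slack=1)
Line 3: ['window', 'sweet'] (min_width=12, slack=1)
Line 4: ['laboratory'] (min_width=10, slack=3)
Line 5: ['data', 'rain', 'go'] (min_width=12, slack=1)
Line 6: ['metal', 'quick'] (min_width=11, slack=2)
Line 7: ['go', 'dust'] (min_width=7, slack=6)
Line 8: ['system', 'snow'] (min_width=11, slack=2)
Line 9: ['sky', 'knife'] (min_width=9, slack=4)
Line 10: ['banana'] (min_width=6, slack=7)

Answer: |rectangle    |
|purple  tower|
|window  sweet|
|laboratory   |
|data  rain go|
|metal   quick|
|go       dust|
|system   snow|
|sky     knife|
|banana       |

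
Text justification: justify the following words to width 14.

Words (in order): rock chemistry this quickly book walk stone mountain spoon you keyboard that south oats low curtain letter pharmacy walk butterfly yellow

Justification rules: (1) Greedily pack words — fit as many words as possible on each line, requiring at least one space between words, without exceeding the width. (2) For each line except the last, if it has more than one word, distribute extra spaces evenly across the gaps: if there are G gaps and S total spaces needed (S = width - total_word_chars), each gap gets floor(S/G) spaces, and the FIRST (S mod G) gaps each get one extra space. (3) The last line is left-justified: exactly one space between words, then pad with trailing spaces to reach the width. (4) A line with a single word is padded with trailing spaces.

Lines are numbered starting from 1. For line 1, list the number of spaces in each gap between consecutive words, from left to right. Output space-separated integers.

Line 1: ['rock', 'chemistry'] (min_width=14, slack=0)
Line 2: ['this', 'quickly'] (min_width=12, slack=2)
Line 3: ['book', 'walk'] (min_width=9, slack=5)
Line 4: ['stone', 'mountain'] (min_width=14, slack=0)
Line 5: ['spoon', 'you'] (min_width=9, slack=5)
Line 6: ['keyboard', 'that'] (min_width=13, slack=1)
Line 7: ['south', 'oats', 'low'] (min_width=14, slack=0)
Line 8: ['curtain', 'letter'] (min_width=14, slack=0)
Line 9: ['pharmacy', 'walk'] (min_width=13, slack=1)
Line 10: ['butterfly'] (min_width=9, slack=5)
Line 11: ['yellow'] (min_width=6, slack=8)

Answer: 1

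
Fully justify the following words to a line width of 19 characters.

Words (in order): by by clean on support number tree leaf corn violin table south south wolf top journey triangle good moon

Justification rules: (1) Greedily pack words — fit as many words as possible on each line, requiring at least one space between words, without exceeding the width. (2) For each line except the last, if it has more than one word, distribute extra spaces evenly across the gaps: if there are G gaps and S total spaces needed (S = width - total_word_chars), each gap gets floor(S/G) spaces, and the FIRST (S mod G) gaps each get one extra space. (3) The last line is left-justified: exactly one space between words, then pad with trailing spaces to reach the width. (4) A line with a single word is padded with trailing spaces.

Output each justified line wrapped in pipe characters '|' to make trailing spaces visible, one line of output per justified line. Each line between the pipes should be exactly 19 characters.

Answer: |by   by   clean  on|
|support number tree|
|leaf   corn  violin|
|table  south  south|
|wolf   top  journey|
|triangle good moon |

Derivation:
Line 1: ['by', 'by', 'clean', 'on'] (min_width=14, slack=5)
Line 2: ['support', 'number', 'tree'] (min_width=19, slack=0)
Line 3: ['leaf', 'corn', 'violin'] (min_width=16, slack=3)
Line 4: ['table', 'south', 'south'] (min_width=17, slack=2)
Line 5: ['wolf', 'top', 'journey'] (min_width=16, slack=3)
Line 6: ['triangle', 'good', 'moon'] (min_width=18, slack=1)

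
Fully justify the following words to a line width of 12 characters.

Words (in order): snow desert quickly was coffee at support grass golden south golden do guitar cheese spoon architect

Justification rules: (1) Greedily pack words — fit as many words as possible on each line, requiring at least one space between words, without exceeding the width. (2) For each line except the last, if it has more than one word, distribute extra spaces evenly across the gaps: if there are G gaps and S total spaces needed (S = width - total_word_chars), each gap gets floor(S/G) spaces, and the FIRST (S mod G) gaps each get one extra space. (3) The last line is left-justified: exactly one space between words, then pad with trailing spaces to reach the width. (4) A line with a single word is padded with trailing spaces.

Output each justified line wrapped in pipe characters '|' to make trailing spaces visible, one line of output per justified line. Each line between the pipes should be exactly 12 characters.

Line 1: ['snow', 'desert'] (min_width=11, slack=1)
Line 2: ['quickly', 'was'] (min_width=11, slack=1)
Line 3: ['coffee', 'at'] (min_width=9, slack=3)
Line 4: ['support'] (min_width=7, slack=5)
Line 5: ['grass', 'golden'] (min_width=12, slack=0)
Line 6: ['south', 'golden'] (min_width=12, slack=0)
Line 7: ['do', 'guitar'] (min_width=9, slack=3)
Line 8: ['cheese', 'spoon'] (min_width=12, slack=0)
Line 9: ['architect'] (min_width=9, slack=3)

Answer: |snow  desert|
|quickly  was|
|coffee    at|
|support     |
|grass golden|
|south golden|
|do    guitar|
|cheese spoon|
|architect   |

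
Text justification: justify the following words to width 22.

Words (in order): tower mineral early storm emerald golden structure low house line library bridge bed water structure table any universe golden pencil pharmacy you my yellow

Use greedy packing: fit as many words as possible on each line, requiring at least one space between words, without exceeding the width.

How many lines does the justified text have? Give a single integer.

Line 1: ['tower', 'mineral', 'early'] (min_width=19, slack=3)
Line 2: ['storm', 'emerald', 'golden'] (min_width=20, slack=2)
Line 3: ['structure', 'low', 'house'] (min_width=19, slack=3)
Line 4: ['line', 'library', 'bridge'] (min_width=19, slack=3)
Line 5: ['bed', 'water', 'structure'] (min_width=19, slack=3)
Line 6: ['table', 'any', 'universe'] (min_width=18, slack=4)
Line 7: ['golden', 'pencil', 'pharmacy'] (min_width=22, slack=0)
Line 8: ['you', 'my', 'yellow'] (min_width=13, slack=9)
Total lines: 8

Answer: 8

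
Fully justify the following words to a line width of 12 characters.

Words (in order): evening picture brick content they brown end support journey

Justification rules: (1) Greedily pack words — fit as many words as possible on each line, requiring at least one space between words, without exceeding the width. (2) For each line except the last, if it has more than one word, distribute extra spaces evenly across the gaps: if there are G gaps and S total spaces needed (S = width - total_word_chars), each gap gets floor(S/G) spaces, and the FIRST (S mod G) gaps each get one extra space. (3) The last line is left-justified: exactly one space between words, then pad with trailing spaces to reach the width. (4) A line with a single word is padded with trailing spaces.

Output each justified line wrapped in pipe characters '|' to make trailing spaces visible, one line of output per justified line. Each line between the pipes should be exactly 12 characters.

Answer: |evening     |
|picture     |
|brick       |
|content they|
|brown    end|
|support     |
|journey     |

Derivation:
Line 1: ['evening'] (min_width=7, slack=5)
Line 2: ['picture'] (min_width=7, slack=5)
Line 3: ['brick'] (min_width=5, slack=7)
Line 4: ['content', 'they'] (min_width=12, slack=0)
Line 5: ['brown', 'end'] (min_width=9, slack=3)
Line 6: ['support'] (min_width=7, slack=5)
Line 7: ['journey'] (min_width=7, slack=5)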